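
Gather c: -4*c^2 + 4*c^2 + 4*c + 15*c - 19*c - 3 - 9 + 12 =0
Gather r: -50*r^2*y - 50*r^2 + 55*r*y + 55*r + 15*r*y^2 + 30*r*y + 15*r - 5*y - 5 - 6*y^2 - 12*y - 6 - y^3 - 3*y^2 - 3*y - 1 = r^2*(-50*y - 50) + r*(15*y^2 + 85*y + 70) - y^3 - 9*y^2 - 20*y - 12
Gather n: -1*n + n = 0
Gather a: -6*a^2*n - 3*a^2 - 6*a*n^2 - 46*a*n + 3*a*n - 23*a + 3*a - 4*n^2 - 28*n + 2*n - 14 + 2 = a^2*(-6*n - 3) + a*(-6*n^2 - 43*n - 20) - 4*n^2 - 26*n - 12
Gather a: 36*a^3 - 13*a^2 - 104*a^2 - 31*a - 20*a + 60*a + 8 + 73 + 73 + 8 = 36*a^3 - 117*a^2 + 9*a + 162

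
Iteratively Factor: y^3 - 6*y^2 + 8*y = (y - 2)*(y^2 - 4*y) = y*(y - 2)*(y - 4)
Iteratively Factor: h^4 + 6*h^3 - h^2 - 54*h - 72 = (h + 2)*(h^3 + 4*h^2 - 9*h - 36) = (h + 2)*(h + 3)*(h^2 + h - 12) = (h - 3)*(h + 2)*(h + 3)*(h + 4)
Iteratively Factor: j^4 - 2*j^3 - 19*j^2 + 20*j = (j - 1)*(j^3 - j^2 - 20*j) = j*(j - 1)*(j^2 - j - 20) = j*(j - 1)*(j + 4)*(j - 5)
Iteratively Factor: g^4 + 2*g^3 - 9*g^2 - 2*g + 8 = (g - 2)*(g^3 + 4*g^2 - g - 4) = (g - 2)*(g + 1)*(g^2 + 3*g - 4) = (g - 2)*(g - 1)*(g + 1)*(g + 4)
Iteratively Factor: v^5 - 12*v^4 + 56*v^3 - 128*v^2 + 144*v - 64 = (v - 2)*(v^4 - 10*v^3 + 36*v^2 - 56*v + 32) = (v - 2)^2*(v^3 - 8*v^2 + 20*v - 16) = (v - 2)^3*(v^2 - 6*v + 8) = (v - 2)^4*(v - 4)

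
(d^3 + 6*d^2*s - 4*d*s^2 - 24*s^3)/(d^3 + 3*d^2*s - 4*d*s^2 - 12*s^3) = (d + 6*s)/(d + 3*s)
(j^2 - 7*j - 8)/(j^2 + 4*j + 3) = (j - 8)/(j + 3)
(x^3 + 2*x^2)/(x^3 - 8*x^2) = (x + 2)/(x - 8)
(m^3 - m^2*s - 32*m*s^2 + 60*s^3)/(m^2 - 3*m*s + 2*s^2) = (-m^2 - m*s + 30*s^2)/(-m + s)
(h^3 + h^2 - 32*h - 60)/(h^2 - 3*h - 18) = (h^2 + 7*h + 10)/(h + 3)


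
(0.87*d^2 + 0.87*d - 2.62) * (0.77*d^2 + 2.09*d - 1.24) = 0.6699*d^4 + 2.4882*d^3 - 1.2779*d^2 - 6.5546*d + 3.2488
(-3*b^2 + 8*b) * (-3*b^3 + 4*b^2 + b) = 9*b^5 - 36*b^4 + 29*b^3 + 8*b^2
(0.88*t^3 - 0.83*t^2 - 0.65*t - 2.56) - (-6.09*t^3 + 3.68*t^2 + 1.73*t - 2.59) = 6.97*t^3 - 4.51*t^2 - 2.38*t + 0.0299999999999998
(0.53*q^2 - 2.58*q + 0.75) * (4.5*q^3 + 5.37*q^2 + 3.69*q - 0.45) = 2.385*q^5 - 8.7639*q^4 - 8.5239*q^3 - 5.7312*q^2 + 3.9285*q - 0.3375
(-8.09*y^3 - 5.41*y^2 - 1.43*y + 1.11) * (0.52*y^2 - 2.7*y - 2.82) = -4.2068*y^5 + 19.0298*y^4 + 36.6772*y^3 + 19.6944*y^2 + 1.0356*y - 3.1302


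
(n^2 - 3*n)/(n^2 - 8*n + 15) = n/(n - 5)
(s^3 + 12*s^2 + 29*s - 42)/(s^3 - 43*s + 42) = (s + 6)/(s - 6)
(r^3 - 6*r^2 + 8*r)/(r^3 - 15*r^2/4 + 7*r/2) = 4*(r - 4)/(4*r - 7)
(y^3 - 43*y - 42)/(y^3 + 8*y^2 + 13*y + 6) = (y - 7)/(y + 1)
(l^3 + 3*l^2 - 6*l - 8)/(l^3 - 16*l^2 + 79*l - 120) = (l^3 + 3*l^2 - 6*l - 8)/(l^3 - 16*l^2 + 79*l - 120)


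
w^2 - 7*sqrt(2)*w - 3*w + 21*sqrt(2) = (w - 3)*(w - 7*sqrt(2))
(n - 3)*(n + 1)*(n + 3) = n^3 + n^2 - 9*n - 9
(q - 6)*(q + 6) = q^2 - 36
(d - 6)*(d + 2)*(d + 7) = d^3 + 3*d^2 - 40*d - 84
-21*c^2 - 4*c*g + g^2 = (-7*c + g)*(3*c + g)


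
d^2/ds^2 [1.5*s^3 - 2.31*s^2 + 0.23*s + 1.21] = 9.0*s - 4.62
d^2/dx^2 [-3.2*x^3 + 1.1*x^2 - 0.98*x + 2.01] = 2.2 - 19.2*x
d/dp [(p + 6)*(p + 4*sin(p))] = p + (p + 6)*(4*cos(p) + 1) + 4*sin(p)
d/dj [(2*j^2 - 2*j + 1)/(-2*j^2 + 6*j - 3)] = 8*j*(j - 1)/(4*j^4 - 24*j^3 + 48*j^2 - 36*j + 9)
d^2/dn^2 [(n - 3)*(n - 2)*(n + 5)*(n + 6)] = 12*n^2 + 36*n - 38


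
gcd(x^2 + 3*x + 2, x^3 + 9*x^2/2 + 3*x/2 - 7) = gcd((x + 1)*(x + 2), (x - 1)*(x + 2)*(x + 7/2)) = x + 2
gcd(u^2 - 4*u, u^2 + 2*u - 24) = u - 4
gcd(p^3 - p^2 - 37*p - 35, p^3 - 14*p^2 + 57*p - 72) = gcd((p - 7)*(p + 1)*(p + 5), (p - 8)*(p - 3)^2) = 1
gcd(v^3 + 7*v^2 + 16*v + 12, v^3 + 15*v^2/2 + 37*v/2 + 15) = v^2 + 5*v + 6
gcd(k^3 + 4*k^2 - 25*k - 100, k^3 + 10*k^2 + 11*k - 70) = k + 5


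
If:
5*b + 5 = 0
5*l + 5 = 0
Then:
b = -1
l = -1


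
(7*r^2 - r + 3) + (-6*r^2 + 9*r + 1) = r^2 + 8*r + 4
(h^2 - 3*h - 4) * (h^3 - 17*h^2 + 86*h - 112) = h^5 - 20*h^4 + 133*h^3 - 302*h^2 - 8*h + 448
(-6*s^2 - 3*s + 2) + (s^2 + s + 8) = -5*s^2 - 2*s + 10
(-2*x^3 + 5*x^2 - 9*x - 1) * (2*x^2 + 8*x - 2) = -4*x^5 - 6*x^4 + 26*x^3 - 84*x^2 + 10*x + 2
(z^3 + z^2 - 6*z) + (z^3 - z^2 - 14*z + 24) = 2*z^3 - 20*z + 24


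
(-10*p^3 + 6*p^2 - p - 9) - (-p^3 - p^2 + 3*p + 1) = -9*p^3 + 7*p^2 - 4*p - 10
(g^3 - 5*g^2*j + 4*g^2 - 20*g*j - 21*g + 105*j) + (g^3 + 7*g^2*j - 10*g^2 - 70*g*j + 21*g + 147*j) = 2*g^3 + 2*g^2*j - 6*g^2 - 90*g*j + 252*j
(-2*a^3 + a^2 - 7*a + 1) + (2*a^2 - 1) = -2*a^3 + 3*a^2 - 7*a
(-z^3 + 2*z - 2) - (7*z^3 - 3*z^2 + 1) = -8*z^3 + 3*z^2 + 2*z - 3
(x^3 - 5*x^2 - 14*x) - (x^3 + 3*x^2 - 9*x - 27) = -8*x^2 - 5*x + 27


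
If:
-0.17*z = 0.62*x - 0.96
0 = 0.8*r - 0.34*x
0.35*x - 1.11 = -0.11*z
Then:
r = -4.06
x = -9.55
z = 40.48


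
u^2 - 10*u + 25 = (u - 5)^2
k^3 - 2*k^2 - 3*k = k*(k - 3)*(k + 1)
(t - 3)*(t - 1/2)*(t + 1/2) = t^3 - 3*t^2 - t/4 + 3/4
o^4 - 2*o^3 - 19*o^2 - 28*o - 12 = (o - 6)*(o + 1)^2*(o + 2)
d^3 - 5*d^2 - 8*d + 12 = (d - 6)*(d - 1)*(d + 2)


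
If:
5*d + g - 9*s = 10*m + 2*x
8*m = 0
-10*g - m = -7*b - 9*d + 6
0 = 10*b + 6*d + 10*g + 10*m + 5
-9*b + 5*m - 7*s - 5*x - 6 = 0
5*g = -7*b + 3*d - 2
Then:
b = 9/88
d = -13/264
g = -63/110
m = 0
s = 83/264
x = -301/165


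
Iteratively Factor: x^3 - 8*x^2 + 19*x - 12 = (x - 4)*(x^2 - 4*x + 3) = (x - 4)*(x - 3)*(x - 1)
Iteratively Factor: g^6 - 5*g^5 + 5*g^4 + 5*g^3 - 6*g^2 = (g - 1)*(g^5 - 4*g^4 + g^3 + 6*g^2) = g*(g - 1)*(g^4 - 4*g^3 + g^2 + 6*g) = g*(g - 2)*(g - 1)*(g^3 - 2*g^2 - 3*g) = g^2*(g - 2)*(g - 1)*(g^2 - 2*g - 3) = g^2*(g - 3)*(g - 2)*(g - 1)*(g + 1)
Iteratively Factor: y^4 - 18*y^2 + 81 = (y + 3)*(y^3 - 3*y^2 - 9*y + 27) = (y + 3)^2*(y^2 - 6*y + 9) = (y - 3)*(y + 3)^2*(y - 3)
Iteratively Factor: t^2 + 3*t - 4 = (t - 1)*(t + 4)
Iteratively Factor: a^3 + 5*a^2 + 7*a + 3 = (a + 1)*(a^2 + 4*a + 3) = (a + 1)*(a + 3)*(a + 1)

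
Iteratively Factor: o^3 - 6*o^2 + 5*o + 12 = (o - 3)*(o^2 - 3*o - 4) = (o - 3)*(o + 1)*(o - 4)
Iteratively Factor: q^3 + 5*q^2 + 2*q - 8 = (q - 1)*(q^2 + 6*q + 8) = (q - 1)*(q + 2)*(q + 4)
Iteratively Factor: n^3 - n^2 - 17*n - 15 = (n + 1)*(n^2 - 2*n - 15) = (n + 1)*(n + 3)*(n - 5)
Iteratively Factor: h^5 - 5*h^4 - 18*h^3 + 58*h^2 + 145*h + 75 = (h - 5)*(h^4 - 18*h^2 - 32*h - 15) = (h - 5)^2*(h^3 + 5*h^2 + 7*h + 3) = (h - 5)^2*(h + 1)*(h^2 + 4*h + 3) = (h - 5)^2*(h + 1)^2*(h + 3)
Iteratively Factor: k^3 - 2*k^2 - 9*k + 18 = (k - 2)*(k^2 - 9) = (k - 2)*(k + 3)*(k - 3)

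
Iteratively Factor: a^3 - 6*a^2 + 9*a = (a - 3)*(a^2 - 3*a) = a*(a - 3)*(a - 3)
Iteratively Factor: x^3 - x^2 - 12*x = (x - 4)*(x^2 + 3*x) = x*(x - 4)*(x + 3)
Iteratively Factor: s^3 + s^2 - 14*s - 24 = (s - 4)*(s^2 + 5*s + 6) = (s - 4)*(s + 3)*(s + 2)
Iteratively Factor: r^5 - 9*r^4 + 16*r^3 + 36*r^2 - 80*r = (r - 2)*(r^4 - 7*r^3 + 2*r^2 + 40*r) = (r - 4)*(r - 2)*(r^3 - 3*r^2 - 10*r) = (r - 4)*(r - 2)*(r + 2)*(r^2 - 5*r) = (r - 5)*(r - 4)*(r - 2)*(r + 2)*(r)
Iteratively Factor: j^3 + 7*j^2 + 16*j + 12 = (j + 2)*(j^2 + 5*j + 6) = (j + 2)^2*(j + 3)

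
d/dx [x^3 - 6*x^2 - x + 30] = 3*x^2 - 12*x - 1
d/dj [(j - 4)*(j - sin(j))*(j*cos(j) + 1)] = (4 - j)*(j - sin(j))*(j*sin(j) - cos(j)) + (4 - j)*(j*cos(j) + 1)*(cos(j) - 1) + (j - sin(j))*(j*cos(j) + 1)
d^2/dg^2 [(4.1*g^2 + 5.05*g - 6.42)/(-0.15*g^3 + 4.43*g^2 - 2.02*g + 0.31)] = (-0.1845*g^6 - 0.681749999999994*g^5 + 29.3215500000001*g^4 - 339.45625*g^3 + 798.587988*g^2 - 301.297902*g + 27.646524)/(0.003375*g^9 - 0.299025*g^8 + 8.967555*g^7 - 95.012972*g^6 + 121.999044*g^5 - 73.043253*g^4 + 24.930049*g^3 - 5.071941*g^2 + 0.582366*g - 0.029791)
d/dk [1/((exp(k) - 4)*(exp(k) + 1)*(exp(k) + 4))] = -((exp(k) - 4)*(exp(k) + 1) + (exp(k) - 4)*(exp(k) + 4) + (exp(k) + 1)*(exp(k) + 4))/(4*(exp(k) - 4)^2*(exp(k) + 4)^2*cosh(k/2)^2)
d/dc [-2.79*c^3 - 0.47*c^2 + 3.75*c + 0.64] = -8.37*c^2 - 0.94*c + 3.75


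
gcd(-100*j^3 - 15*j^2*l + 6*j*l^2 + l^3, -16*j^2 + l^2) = 4*j - l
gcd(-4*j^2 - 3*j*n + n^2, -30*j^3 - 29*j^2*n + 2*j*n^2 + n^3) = j + n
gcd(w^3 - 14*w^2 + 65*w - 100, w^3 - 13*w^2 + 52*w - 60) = w - 5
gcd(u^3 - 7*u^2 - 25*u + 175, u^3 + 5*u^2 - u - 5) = u + 5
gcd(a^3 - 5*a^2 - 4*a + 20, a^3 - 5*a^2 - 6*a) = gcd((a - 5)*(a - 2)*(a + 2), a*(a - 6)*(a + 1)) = 1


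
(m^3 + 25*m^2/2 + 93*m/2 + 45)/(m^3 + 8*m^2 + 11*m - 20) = (m^2 + 15*m/2 + 9)/(m^2 + 3*m - 4)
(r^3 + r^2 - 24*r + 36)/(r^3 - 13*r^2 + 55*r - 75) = (r^2 + 4*r - 12)/(r^2 - 10*r + 25)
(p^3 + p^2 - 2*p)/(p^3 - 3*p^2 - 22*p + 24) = p*(p + 2)/(p^2 - 2*p - 24)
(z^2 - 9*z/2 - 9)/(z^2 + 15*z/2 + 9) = (z - 6)/(z + 6)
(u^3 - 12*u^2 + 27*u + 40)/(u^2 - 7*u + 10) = (u^2 - 7*u - 8)/(u - 2)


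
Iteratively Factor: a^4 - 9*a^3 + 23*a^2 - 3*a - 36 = (a - 3)*(a^3 - 6*a^2 + 5*a + 12) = (a - 4)*(a - 3)*(a^2 - 2*a - 3) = (a - 4)*(a - 3)^2*(a + 1)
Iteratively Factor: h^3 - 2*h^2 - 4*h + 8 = (h + 2)*(h^2 - 4*h + 4) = (h - 2)*(h + 2)*(h - 2)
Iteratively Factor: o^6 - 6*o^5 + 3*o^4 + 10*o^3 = (o - 5)*(o^5 - o^4 - 2*o^3) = (o - 5)*(o - 2)*(o^4 + o^3) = o*(o - 5)*(o - 2)*(o^3 + o^2) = o*(o - 5)*(o - 2)*(o + 1)*(o^2) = o^2*(o - 5)*(o - 2)*(o + 1)*(o)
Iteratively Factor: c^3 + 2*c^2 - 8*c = (c - 2)*(c^2 + 4*c) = (c - 2)*(c + 4)*(c)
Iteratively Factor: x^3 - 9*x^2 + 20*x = (x - 5)*(x^2 - 4*x) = (x - 5)*(x - 4)*(x)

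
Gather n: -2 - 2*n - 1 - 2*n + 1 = -4*n - 2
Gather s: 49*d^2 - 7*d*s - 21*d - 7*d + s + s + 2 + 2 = 49*d^2 - 28*d + s*(2 - 7*d) + 4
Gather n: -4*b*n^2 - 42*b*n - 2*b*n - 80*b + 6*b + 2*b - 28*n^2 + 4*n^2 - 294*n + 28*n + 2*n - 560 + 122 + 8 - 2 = -72*b + n^2*(-4*b - 24) + n*(-44*b - 264) - 432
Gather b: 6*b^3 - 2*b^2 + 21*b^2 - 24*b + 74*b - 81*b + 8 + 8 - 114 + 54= 6*b^3 + 19*b^2 - 31*b - 44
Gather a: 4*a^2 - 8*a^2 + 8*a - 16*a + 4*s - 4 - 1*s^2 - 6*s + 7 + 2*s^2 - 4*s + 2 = -4*a^2 - 8*a + s^2 - 6*s + 5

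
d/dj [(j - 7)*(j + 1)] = 2*j - 6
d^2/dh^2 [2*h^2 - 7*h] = 4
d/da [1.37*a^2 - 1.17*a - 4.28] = 2.74*a - 1.17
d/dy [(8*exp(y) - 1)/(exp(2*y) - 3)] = 2*(-4*exp(2*y) + exp(y) - 12)*exp(y)/(exp(4*y) - 6*exp(2*y) + 9)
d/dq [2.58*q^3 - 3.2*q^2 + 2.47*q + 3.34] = 7.74*q^2 - 6.4*q + 2.47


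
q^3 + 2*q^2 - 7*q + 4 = (q - 1)^2*(q + 4)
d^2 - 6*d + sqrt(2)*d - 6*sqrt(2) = (d - 6)*(d + sqrt(2))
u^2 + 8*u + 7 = (u + 1)*(u + 7)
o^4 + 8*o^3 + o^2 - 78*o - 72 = (o - 3)*(o + 1)*(o + 4)*(o + 6)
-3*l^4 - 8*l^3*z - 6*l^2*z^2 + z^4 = (-3*l + z)*(l + z)^3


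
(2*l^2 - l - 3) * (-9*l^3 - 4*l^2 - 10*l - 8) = -18*l^5 + l^4 + 11*l^3 + 6*l^2 + 38*l + 24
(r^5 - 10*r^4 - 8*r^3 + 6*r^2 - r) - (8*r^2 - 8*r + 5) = r^5 - 10*r^4 - 8*r^3 - 2*r^2 + 7*r - 5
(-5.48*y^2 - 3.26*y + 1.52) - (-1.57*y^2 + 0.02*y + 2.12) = -3.91*y^2 - 3.28*y - 0.6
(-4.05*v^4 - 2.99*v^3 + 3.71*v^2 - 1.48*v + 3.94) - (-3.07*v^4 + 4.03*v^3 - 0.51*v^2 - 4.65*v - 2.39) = -0.98*v^4 - 7.02*v^3 + 4.22*v^2 + 3.17*v + 6.33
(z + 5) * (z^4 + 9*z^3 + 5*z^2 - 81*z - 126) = z^5 + 14*z^4 + 50*z^3 - 56*z^2 - 531*z - 630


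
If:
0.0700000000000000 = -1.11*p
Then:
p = -0.06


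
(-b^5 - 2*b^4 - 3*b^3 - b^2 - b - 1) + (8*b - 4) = -b^5 - 2*b^4 - 3*b^3 - b^2 + 7*b - 5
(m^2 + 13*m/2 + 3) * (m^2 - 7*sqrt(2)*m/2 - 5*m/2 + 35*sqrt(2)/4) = m^4 - 7*sqrt(2)*m^3/2 + 4*m^3 - 14*sqrt(2)*m^2 - 53*m^2/4 - 15*m/2 + 371*sqrt(2)*m/8 + 105*sqrt(2)/4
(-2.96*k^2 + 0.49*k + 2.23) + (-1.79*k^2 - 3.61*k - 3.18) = -4.75*k^2 - 3.12*k - 0.95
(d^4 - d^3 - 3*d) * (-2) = -2*d^4 + 2*d^3 + 6*d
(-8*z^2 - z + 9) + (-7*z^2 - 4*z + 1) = -15*z^2 - 5*z + 10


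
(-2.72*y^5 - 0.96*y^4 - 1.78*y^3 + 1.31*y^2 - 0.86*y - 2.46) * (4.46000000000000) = -12.1312*y^5 - 4.2816*y^4 - 7.9388*y^3 + 5.8426*y^2 - 3.8356*y - 10.9716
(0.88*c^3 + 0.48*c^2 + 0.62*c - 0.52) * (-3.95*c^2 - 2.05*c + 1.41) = -3.476*c^5 - 3.7*c^4 - 2.1922*c^3 + 1.4598*c^2 + 1.9402*c - 0.7332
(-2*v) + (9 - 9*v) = 9 - 11*v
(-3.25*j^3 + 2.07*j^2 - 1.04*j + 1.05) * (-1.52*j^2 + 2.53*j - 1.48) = 4.94*j^5 - 11.3689*j^4 + 11.6279*j^3 - 7.2908*j^2 + 4.1957*j - 1.554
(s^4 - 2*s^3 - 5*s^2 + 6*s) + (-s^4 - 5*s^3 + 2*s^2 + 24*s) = -7*s^3 - 3*s^2 + 30*s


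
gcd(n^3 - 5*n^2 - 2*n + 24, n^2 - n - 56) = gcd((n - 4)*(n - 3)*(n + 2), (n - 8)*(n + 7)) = 1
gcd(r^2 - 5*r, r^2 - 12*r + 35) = r - 5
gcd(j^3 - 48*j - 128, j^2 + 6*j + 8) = j + 4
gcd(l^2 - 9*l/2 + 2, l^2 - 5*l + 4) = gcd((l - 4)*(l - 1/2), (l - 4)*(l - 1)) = l - 4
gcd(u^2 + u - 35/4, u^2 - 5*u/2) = u - 5/2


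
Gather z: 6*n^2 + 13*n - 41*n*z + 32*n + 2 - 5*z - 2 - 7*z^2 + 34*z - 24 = 6*n^2 + 45*n - 7*z^2 + z*(29 - 41*n) - 24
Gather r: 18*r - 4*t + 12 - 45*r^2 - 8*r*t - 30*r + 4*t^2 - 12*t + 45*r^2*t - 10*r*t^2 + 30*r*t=r^2*(45*t - 45) + r*(-10*t^2 + 22*t - 12) + 4*t^2 - 16*t + 12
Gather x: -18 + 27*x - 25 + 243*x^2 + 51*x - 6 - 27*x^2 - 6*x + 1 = 216*x^2 + 72*x - 48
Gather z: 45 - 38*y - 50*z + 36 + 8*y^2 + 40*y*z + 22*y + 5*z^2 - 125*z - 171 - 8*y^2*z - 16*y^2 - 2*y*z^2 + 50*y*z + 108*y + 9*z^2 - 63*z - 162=-8*y^2 + 92*y + z^2*(14 - 2*y) + z*(-8*y^2 + 90*y - 238) - 252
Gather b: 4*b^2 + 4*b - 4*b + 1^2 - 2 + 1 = 4*b^2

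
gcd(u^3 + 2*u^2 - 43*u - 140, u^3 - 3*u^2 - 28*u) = u^2 - 3*u - 28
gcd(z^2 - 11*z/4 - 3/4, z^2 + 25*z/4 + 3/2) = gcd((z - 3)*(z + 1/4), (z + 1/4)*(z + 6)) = z + 1/4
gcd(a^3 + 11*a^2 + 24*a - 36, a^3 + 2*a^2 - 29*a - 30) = a + 6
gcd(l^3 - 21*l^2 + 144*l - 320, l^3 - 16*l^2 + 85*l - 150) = l - 5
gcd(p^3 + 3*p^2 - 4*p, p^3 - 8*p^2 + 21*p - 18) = 1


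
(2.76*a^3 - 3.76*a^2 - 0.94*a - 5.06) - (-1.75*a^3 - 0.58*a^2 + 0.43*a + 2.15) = 4.51*a^3 - 3.18*a^2 - 1.37*a - 7.21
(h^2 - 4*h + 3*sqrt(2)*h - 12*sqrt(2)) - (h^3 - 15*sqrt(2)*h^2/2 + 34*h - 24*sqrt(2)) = -h^3 + h^2 + 15*sqrt(2)*h^2/2 - 38*h + 3*sqrt(2)*h + 12*sqrt(2)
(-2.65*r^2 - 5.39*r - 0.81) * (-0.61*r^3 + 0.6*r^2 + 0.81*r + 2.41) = 1.6165*r^5 + 1.6979*r^4 - 4.8864*r^3 - 11.2384*r^2 - 13.646*r - 1.9521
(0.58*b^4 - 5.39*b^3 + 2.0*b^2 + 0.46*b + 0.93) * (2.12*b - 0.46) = 1.2296*b^5 - 11.6936*b^4 + 6.7194*b^3 + 0.0552*b^2 + 1.76*b - 0.4278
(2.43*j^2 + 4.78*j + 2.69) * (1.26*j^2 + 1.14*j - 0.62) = 3.0618*j^4 + 8.793*j^3 + 7.332*j^2 + 0.103*j - 1.6678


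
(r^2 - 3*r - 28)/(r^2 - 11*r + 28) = (r + 4)/(r - 4)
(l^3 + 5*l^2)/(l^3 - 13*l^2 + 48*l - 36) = l^2*(l + 5)/(l^3 - 13*l^2 + 48*l - 36)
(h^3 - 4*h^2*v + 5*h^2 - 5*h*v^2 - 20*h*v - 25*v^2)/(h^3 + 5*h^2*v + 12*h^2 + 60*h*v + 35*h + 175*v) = (h^2 - 4*h*v - 5*v^2)/(h^2 + 5*h*v + 7*h + 35*v)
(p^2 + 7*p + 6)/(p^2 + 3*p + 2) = (p + 6)/(p + 2)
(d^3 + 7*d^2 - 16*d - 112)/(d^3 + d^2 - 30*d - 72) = (d^2 + 3*d - 28)/(d^2 - 3*d - 18)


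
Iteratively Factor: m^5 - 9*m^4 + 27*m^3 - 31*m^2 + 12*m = (m - 4)*(m^4 - 5*m^3 + 7*m^2 - 3*m) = m*(m - 4)*(m^3 - 5*m^2 + 7*m - 3) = m*(m - 4)*(m - 1)*(m^2 - 4*m + 3) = m*(m - 4)*(m - 1)^2*(m - 3)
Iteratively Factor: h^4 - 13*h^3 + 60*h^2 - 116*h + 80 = (h - 4)*(h^3 - 9*h^2 + 24*h - 20) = (h - 4)*(h - 2)*(h^2 - 7*h + 10) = (h - 4)*(h - 2)^2*(h - 5)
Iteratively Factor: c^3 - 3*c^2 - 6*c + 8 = (c + 2)*(c^2 - 5*c + 4) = (c - 1)*(c + 2)*(c - 4)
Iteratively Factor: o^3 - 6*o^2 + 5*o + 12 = (o + 1)*(o^2 - 7*o + 12) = (o - 3)*(o + 1)*(o - 4)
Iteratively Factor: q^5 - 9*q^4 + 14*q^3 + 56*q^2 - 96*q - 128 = (q + 2)*(q^4 - 11*q^3 + 36*q^2 - 16*q - 64) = (q + 1)*(q + 2)*(q^3 - 12*q^2 + 48*q - 64) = (q - 4)*(q + 1)*(q + 2)*(q^2 - 8*q + 16) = (q - 4)^2*(q + 1)*(q + 2)*(q - 4)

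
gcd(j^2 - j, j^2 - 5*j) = j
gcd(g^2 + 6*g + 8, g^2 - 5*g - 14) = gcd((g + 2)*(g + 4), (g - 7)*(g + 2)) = g + 2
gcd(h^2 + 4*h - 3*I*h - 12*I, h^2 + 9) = h - 3*I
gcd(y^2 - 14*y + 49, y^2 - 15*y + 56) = y - 7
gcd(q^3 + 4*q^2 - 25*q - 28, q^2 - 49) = q + 7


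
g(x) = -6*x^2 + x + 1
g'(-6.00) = 73.00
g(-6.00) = -221.00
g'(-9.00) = 109.00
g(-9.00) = -494.00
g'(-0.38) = 5.56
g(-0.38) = -0.25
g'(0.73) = -7.76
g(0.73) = -1.47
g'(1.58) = -17.96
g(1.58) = -12.40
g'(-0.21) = 3.52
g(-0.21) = 0.53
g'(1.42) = -16.04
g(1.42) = -9.68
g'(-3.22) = 39.64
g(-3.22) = -64.43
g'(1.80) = -20.60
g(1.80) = -16.64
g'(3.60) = -42.20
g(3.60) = -73.16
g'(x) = 1 - 12*x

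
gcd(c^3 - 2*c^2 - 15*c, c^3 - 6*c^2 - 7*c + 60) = c^2 - 2*c - 15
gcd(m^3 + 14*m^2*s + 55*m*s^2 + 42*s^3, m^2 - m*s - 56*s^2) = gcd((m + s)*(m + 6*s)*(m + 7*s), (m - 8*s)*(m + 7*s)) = m + 7*s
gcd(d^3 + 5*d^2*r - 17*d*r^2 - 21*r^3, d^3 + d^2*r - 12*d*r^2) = -d + 3*r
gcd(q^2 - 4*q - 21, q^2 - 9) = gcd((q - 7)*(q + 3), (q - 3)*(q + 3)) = q + 3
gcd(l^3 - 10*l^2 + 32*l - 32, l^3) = 1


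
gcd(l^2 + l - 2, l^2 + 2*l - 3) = l - 1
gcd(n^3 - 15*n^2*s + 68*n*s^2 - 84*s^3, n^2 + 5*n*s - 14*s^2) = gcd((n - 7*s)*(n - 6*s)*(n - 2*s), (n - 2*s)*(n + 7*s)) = -n + 2*s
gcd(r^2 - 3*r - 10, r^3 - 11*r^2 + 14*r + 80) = r^2 - 3*r - 10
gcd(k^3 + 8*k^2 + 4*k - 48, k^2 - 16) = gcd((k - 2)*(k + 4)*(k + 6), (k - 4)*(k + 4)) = k + 4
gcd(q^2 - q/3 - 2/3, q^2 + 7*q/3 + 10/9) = q + 2/3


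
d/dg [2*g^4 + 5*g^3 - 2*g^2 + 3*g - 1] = 8*g^3 + 15*g^2 - 4*g + 3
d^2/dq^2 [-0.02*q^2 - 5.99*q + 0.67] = -0.0400000000000000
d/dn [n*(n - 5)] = 2*n - 5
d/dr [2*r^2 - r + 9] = 4*r - 1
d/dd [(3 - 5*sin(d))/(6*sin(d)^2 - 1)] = (30*sin(d)^2 - 36*sin(d) + 5)*cos(d)/(6*sin(d)^2 - 1)^2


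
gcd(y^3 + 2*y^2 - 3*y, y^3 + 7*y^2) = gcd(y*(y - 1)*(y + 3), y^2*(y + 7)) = y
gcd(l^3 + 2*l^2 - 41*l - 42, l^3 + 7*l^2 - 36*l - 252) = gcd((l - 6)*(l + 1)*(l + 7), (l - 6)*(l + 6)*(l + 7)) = l^2 + l - 42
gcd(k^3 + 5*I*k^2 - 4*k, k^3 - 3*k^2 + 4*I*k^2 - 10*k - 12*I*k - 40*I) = k + 4*I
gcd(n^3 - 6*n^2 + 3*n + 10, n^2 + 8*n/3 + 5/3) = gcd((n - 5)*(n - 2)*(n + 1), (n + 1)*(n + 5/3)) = n + 1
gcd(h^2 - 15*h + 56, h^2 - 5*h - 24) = h - 8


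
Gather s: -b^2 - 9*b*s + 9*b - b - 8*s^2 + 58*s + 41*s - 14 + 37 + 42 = -b^2 + 8*b - 8*s^2 + s*(99 - 9*b) + 65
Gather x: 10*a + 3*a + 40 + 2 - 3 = 13*a + 39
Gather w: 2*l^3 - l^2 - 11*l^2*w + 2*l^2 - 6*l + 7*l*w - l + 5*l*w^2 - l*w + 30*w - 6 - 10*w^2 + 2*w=2*l^3 + l^2 - 7*l + w^2*(5*l - 10) + w*(-11*l^2 + 6*l + 32) - 6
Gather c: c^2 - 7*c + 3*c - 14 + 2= c^2 - 4*c - 12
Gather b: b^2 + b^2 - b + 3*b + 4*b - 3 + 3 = 2*b^2 + 6*b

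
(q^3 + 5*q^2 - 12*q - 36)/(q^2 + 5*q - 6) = (q^2 - q - 6)/(q - 1)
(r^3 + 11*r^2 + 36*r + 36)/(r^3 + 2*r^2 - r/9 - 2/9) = 9*(r^2 + 9*r + 18)/(9*r^2 - 1)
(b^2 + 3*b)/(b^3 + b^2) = (b + 3)/(b*(b + 1))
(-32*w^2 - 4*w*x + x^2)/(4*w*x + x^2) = (-8*w + x)/x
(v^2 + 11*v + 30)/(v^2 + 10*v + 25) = (v + 6)/(v + 5)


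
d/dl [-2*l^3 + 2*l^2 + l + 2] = -6*l^2 + 4*l + 1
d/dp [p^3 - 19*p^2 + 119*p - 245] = 3*p^2 - 38*p + 119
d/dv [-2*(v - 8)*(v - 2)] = 20 - 4*v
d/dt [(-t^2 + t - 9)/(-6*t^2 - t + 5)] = (7*t^2 - 118*t - 4)/(36*t^4 + 12*t^3 - 59*t^2 - 10*t + 25)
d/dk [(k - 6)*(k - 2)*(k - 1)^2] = 4*k^3 - 30*k^2 + 58*k - 32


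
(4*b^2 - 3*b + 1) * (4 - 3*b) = -12*b^3 + 25*b^2 - 15*b + 4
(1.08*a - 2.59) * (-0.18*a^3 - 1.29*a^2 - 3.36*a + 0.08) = -0.1944*a^4 - 0.927*a^3 - 0.2877*a^2 + 8.7888*a - 0.2072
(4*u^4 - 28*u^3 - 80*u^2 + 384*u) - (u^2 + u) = 4*u^4 - 28*u^3 - 81*u^2 + 383*u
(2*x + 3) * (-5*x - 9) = -10*x^2 - 33*x - 27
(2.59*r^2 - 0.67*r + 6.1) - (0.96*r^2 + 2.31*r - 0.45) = 1.63*r^2 - 2.98*r + 6.55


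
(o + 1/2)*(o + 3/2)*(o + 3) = o^3 + 5*o^2 + 27*o/4 + 9/4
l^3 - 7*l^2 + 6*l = l*(l - 6)*(l - 1)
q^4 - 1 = (q - 1)*(q + I)*(-I*q - I)*(I*q + 1)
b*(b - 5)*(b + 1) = b^3 - 4*b^2 - 5*b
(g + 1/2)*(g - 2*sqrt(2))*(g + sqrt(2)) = g^3 - sqrt(2)*g^2 + g^2/2 - 4*g - sqrt(2)*g/2 - 2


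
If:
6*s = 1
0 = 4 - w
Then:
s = 1/6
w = 4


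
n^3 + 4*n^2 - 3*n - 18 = (n - 2)*(n + 3)^2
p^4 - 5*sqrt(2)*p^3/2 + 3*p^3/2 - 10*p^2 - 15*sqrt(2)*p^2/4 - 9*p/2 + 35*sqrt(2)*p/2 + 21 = (p - 2)*(p + 7/2)*(p - 3*sqrt(2))*(p + sqrt(2)/2)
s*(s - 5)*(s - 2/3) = s^3 - 17*s^2/3 + 10*s/3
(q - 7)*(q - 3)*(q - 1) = q^3 - 11*q^2 + 31*q - 21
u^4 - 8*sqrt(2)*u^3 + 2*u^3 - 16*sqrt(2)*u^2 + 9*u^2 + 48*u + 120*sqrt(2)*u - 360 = (u - 3)*(u + 5)*(u - 6*sqrt(2))*(u - 2*sqrt(2))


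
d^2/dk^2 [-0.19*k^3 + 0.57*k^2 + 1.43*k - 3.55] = 1.14 - 1.14*k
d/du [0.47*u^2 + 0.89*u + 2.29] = 0.94*u + 0.89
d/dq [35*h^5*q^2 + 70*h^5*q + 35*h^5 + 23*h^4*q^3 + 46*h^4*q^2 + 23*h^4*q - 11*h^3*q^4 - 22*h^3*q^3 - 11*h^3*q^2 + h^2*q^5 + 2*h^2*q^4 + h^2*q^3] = h^2*(70*h^3*q + 70*h^3 + 69*h^2*q^2 + 92*h^2*q + 23*h^2 - 44*h*q^3 - 66*h*q^2 - 22*h*q + 5*q^4 + 8*q^3 + 3*q^2)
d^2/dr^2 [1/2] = 0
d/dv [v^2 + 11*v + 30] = 2*v + 11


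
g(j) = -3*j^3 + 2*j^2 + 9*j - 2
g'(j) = -9*j^2 + 4*j + 9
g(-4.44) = 260.05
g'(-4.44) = -186.18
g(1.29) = 6.50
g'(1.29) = -0.82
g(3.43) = -68.66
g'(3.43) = -83.16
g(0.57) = 3.22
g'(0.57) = 8.36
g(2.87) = -30.62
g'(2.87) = -53.65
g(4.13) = -142.05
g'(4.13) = -127.99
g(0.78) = 4.81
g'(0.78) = 6.64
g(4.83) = -249.91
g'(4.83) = -181.64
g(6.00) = -524.00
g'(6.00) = -291.00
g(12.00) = -4790.00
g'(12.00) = -1239.00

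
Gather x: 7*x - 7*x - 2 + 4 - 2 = 0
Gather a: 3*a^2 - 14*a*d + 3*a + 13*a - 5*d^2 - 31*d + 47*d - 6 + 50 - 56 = 3*a^2 + a*(16 - 14*d) - 5*d^2 + 16*d - 12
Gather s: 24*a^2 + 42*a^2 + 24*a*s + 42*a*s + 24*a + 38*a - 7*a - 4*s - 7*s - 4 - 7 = 66*a^2 + 55*a + s*(66*a - 11) - 11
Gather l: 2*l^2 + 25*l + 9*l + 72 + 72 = 2*l^2 + 34*l + 144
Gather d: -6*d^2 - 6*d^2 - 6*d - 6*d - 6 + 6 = -12*d^2 - 12*d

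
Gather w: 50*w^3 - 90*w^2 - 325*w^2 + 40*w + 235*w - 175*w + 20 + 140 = 50*w^3 - 415*w^2 + 100*w + 160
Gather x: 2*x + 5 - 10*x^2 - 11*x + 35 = -10*x^2 - 9*x + 40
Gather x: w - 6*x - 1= w - 6*x - 1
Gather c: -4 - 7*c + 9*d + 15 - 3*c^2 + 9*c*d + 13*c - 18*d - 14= -3*c^2 + c*(9*d + 6) - 9*d - 3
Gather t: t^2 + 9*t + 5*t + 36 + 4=t^2 + 14*t + 40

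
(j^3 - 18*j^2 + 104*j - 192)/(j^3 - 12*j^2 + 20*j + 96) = (j - 4)/(j + 2)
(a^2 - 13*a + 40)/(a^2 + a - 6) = (a^2 - 13*a + 40)/(a^2 + a - 6)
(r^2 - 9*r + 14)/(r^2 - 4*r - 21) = (r - 2)/(r + 3)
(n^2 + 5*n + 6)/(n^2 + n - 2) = (n + 3)/(n - 1)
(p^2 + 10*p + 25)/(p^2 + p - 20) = (p + 5)/(p - 4)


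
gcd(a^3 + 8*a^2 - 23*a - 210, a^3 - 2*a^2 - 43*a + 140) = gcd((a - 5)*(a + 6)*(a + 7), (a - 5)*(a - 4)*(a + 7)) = a^2 + 2*a - 35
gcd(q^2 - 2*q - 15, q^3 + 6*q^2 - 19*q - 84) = q + 3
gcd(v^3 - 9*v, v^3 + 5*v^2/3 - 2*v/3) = v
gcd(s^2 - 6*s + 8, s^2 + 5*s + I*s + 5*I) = 1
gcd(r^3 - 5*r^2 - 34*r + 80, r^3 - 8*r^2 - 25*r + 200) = r^2 - 3*r - 40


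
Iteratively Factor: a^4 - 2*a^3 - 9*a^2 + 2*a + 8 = (a + 2)*(a^3 - 4*a^2 - a + 4) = (a + 1)*(a + 2)*(a^2 - 5*a + 4) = (a - 1)*(a + 1)*(a + 2)*(a - 4)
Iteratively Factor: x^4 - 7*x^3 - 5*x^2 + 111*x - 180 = (x - 5)*(x^3 - 2*x^2 - 15*x + 36) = (x - 5)*(x + 4)*(x^2 - 6*x + 9) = (x - 5)*(x - 3)*(x + 4)*(x - 3)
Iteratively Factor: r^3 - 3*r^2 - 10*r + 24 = (r - 4)*(r^2 + r - 6) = (r - 4)*(r - 2)*(r + 3)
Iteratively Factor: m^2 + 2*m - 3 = (m - 1)*(m + 3)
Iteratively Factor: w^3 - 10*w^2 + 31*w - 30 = (w - 3)*(w^2 - 7*w + 10) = (w - 5)*(w - 3)*(w - 2)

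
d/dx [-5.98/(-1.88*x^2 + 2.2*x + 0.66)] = (13.156 - 22.4848*x)/(-1.88*x^2 + 2.2*x + 0.66)^2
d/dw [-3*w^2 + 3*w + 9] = 3 - 6*w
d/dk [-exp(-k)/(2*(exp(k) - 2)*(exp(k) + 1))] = (3*exp(2*k)/2 - exp(k) - 1)*exp(-k)/(exp(4*k) - 2*exp(3*k) - 3*exp(2*k) + 4*exp(k) + 4)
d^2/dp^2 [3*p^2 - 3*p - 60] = 6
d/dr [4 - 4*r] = -4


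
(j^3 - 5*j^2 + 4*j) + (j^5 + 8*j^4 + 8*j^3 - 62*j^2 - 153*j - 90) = j^5 + 8*j^4 + 9*j^3 - 67*j^2 - 149*j - 90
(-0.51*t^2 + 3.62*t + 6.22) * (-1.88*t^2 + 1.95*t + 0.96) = 0.9588*t^4 - 7.8001*t^3 - 5.1242*t^2 + 15.6042*t + 5.9712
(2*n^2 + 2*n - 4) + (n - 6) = 2*n^2 + 3*n - 10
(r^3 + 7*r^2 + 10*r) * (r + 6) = r^4 + 13*r^3 + 52*r^2 + 60*r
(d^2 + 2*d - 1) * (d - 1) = d^3 + d^2 - 3*d + 1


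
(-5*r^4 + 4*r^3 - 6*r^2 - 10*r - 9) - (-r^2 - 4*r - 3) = -5*r^4 + 4*r^3 - 5*r^2 - 6*r - 6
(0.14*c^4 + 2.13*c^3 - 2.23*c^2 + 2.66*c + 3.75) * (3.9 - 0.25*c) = -0.035*c^5 + 0.0135000000000001*c^4 + 8.8645*c^3 - 9.362*c^2 + 9.4365*c + 14.625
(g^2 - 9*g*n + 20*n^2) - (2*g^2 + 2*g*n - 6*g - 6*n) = -g^2 - 11*g*n + 6*g + 20*n^2 + 6*n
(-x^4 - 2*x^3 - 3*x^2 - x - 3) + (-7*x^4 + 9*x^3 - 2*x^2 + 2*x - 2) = -8*x^4 + 7*x^3 - 5*x^2 + x - 5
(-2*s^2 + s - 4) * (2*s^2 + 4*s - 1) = -4*s^4 - 6*s^3 - 2*s^2 - 17*s + 4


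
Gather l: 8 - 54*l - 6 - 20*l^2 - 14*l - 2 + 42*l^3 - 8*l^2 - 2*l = 42*l^3 - 28*l^2 - 70*l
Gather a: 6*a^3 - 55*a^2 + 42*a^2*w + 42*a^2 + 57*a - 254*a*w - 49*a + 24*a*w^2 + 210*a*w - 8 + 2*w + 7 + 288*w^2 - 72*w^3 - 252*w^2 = 6*a^3 + a^2*(42*w - 13) + a*(24*w^2 - 44*w + 8) - 72*w^3 + 36*w^2 + 2*w - 1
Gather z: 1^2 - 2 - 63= -64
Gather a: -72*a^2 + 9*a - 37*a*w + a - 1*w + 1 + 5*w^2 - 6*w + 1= -72*a^2 + a*(10 - 37*w) + 5*w^2 - 7*w + 2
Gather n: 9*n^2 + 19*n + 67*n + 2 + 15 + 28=9*n^2 + 86*n + 45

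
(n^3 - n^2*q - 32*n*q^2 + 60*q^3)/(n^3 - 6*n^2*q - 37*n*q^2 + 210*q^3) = (-n + 2*q)/(-n + 7*q)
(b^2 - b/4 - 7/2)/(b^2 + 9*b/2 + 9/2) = (4*b^2 - b - 14)/(2*(2*b^2 + 9*b + 9))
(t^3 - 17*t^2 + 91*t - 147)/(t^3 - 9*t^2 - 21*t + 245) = (t - 3)/(t + 5)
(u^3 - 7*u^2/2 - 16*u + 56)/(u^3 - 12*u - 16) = (u^2 + u/2 - 14)/(u^2 + 4*u + 4)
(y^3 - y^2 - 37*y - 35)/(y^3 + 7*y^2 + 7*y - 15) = (y^2 - 6*y - 7)/(y^2 + 2*y - 3)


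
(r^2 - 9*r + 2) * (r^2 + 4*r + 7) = r^4 - 5*r^3 - 27*r^2 - 55*r + 14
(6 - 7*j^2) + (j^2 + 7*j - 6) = -6*j^2 + 7*j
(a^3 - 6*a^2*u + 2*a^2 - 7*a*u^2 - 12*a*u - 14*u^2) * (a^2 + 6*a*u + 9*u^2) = a^5 + 2*a^4 - 34*a^3*u^2 - 96*a^2*u^3 - 68*a^2*u^2 - 63*a*u^4 - 192*a*u^3 - 126*u^4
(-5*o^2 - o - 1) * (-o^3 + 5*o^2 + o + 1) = 5*o^5 - 24*o^4 - 9*o^3 - 11*o^2 - 2*o - 1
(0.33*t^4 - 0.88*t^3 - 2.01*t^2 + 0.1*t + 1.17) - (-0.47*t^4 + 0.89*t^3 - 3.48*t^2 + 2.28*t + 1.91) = 0.8*t^4 - 1.77*t^3 + 1.47*t^2 - 2.18*t - 0.74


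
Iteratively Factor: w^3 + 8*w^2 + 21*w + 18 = (w + 2)*(w^2 + 6*w + 9) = (w + 2)*(w + 3)*(w + 3)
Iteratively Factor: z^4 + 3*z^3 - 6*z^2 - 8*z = (z + 4)*(z^3 - z^2 - 2*z) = (z - 2)*(z + 4)*(z^2 + z) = (z - 2)*(z + 1)*(z + 4)*(z)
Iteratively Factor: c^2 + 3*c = (c + 3)*(c)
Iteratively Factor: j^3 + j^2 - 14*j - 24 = (j - 4)*(j^2 + 5*j + 6) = (j - 4)*(j + 2)*(j + 3)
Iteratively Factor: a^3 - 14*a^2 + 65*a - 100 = (a - 5)*(a^2 - 9*a + 20) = (a - 5)*(a - 4)*(a - 5)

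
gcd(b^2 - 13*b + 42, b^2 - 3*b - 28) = b - 7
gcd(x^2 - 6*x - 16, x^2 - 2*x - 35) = 1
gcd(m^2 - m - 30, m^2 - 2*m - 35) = m + 5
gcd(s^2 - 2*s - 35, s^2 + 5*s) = s + 5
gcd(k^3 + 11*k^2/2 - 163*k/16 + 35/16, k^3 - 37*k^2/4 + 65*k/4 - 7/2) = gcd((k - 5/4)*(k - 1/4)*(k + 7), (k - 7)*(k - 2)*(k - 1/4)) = k - 1/4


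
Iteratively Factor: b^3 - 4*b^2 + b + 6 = (b - 2)*(b^2 - 2*b - 3) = (b - 3)*(b - 2)*(b + 1)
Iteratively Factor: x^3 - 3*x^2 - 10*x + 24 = (x + 3)*(x^2 - 6*x + 8) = (x - 4)*(x + 3)*(x - 2)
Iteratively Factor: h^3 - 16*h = (h + 4)*(h^2 - 4*h) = (h - 4)*(h + 4)*(h)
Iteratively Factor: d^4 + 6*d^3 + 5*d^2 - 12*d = (d)*(d^3 + 6*d^2 + 5*d - 12) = d*(d + 3)*(d^2 + 3*d - 4) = d*(d + 3)*(d + 4)*(d - 1)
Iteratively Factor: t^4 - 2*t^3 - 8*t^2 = (t + 2)*(t^3 - 4*t^2) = t*(t + 2)*(t^2 - 4*t) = t*(t - 4)*(t + 2)*(t)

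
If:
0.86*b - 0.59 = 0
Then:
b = 0.69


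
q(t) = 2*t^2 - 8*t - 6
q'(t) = 4*t - 8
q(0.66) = -10.41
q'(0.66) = -5.36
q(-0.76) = 1.24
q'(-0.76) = -11.04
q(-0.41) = -2.38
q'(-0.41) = -9.64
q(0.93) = -11.71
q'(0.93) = -4.28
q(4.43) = -2.19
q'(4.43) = 9.72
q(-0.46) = -1.90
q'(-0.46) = -9.84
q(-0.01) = -5.92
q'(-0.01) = -8.04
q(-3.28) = 41.76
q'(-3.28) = -21.12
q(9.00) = 84.00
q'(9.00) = 28.00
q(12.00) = 186.00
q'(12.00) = 40.00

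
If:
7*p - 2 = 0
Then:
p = 2/7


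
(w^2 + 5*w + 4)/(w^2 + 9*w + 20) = (w + 1)/(w + 5)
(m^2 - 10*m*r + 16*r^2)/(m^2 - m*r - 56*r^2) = (m - 2*r)/(m + 7*r)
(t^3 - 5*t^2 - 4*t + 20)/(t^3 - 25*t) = (t^2 - 4)/(t*(t + 5))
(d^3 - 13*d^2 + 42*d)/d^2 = d - 13 + 42/d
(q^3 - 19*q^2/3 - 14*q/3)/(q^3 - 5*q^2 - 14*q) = (q + 2/3)/(q + 2)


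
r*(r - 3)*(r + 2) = r^3 - r^2 - 6*r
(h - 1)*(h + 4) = h^2 + 3*h - 4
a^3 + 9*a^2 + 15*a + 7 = (a + 1)^2*(a + 7)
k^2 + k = k*(k + 1)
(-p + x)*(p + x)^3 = -p^4 - 2*p^3*x + 2*p*x^3 + x^4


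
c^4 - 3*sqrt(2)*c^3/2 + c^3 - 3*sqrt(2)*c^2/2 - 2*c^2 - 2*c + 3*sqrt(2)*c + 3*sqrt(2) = (c + 1)*(c - 3*sqrt(2)/2)*(c - sqrt(2))*(c + sqrt(2))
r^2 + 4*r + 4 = (r + 2)^2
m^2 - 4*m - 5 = (m - 5)*(m + 1)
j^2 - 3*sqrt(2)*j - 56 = (j - 7*sqrt(2))*(j + 4*sqrt(2))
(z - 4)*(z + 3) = z^2 - z - 12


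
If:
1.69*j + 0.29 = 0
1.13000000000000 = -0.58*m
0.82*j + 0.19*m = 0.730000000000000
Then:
No Solution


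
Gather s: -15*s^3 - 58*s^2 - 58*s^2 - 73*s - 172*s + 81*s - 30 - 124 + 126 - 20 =-15*s^3 - 116*s^2 - 164*s - 48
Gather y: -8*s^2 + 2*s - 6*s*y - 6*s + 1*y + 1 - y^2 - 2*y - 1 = -8*s^2 - 4*s - y^2 + y*(-6*s - 1)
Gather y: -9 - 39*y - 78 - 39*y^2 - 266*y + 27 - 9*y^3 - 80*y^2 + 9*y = -9*y^3 - 119*y^2 - 296*y - 60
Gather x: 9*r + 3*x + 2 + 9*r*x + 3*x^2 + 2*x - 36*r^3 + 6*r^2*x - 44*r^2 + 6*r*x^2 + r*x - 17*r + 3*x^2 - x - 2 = -36*r^3 - 44*r^2 - 8*r + x^2*(6*r + 6) + x*(6*r^2 + 10*r + 4)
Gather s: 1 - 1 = 0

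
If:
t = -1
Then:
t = -1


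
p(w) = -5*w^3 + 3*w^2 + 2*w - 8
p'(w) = -15*w^2 + 6*w + 2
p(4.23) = -324.30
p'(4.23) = -241.01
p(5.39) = -693.02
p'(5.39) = -401.44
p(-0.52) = -7.53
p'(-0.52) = -5.18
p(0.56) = -6.82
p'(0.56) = 0.66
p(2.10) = -36.88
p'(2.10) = -51.55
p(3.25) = -141.45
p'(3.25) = -136.94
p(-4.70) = 567.98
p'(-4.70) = -357.55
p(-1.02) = -1.61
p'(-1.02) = -19.73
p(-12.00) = 9040.00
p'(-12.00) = -2230.00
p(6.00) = -968.00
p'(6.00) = -502.00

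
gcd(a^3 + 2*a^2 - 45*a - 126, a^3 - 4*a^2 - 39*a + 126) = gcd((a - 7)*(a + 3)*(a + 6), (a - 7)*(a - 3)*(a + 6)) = a^2 - a - 42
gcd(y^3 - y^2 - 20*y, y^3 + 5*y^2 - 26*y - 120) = y^2 - y - 20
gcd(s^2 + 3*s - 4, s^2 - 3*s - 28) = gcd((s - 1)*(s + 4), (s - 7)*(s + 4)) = s + 4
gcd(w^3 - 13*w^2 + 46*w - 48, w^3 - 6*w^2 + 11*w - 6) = w^2 - 5*w + 6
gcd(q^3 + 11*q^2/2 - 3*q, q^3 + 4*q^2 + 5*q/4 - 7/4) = q - 1/2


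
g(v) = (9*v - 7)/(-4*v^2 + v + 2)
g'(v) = (8*v - 1)*(9*v - 7)/(-4*v^2 + v + 2)^2 + 9/(-4*v^2 + v + 2)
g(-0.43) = -13.09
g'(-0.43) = 80.83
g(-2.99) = 0.92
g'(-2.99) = 0.38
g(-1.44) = 2.58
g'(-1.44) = 3.01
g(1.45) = -1.22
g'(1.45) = 0.79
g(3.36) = -0.58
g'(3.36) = 0.15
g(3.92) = -0.51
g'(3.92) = 0.12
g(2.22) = -0.84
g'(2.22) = 0.33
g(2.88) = -0.67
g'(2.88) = 0.20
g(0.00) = -3.50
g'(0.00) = 6.25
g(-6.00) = 0.41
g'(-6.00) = 0.08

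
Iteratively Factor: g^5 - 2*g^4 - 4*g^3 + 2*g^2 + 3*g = (g + 1)*(g^4 - 3*g^3 - g^2 + 3*g) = (g - 3)*(g + 1)*(g^3 - g) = (g - 3)*(g + 1)^2*(g^2 - g) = (g - 3)*(g - 1)*(g + 1)^2*(g)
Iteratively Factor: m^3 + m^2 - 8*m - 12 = (m - 3)*(m^2 + 4*m + 4) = (m - 3)*(m + 2)*(m + 2)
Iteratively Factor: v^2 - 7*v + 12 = (v - 4)*(v - 3)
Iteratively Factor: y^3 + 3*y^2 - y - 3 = (y + 3)*(y^2 - 1) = (y + 1)*(y + 3)*(y - 1)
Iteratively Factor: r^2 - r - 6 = (r + 2)*(r - 3)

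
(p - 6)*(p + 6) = p^2 - 36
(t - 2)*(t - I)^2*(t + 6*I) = t^4 - 2*t^3 + 4*I*t^3 + 11*t^2 - 8*I*t^2 - 22*t - 6*I*t + 12*I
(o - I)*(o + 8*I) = o^2 + 7*I*o + 8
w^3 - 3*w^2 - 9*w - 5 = (w - 5)*(w + 1)^2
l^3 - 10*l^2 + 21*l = l*(l - 7)*(l - 3)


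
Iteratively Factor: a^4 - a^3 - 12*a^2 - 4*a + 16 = (a - 4)*(a^3 + 3*a^2 - 4) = (a - 4)*(a + 2)*(a^2 + a - 2) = (a - 4)*(a + 2)^2*(a - 1)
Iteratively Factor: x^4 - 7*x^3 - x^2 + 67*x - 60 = (x - 4)*(x^3 - 3*x^2 - 13*x + 15) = (x - 4)*(x + 3)*(x^2 - 6*x + 5) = (x - 5)*(x - 4)*(x + 3)*(x - 1)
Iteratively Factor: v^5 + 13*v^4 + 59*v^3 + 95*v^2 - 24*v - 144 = (v - 1)*(v^4 + 14*v^3 + 73*v^2 + 168*v + 144) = (v - 1)*(v + 3)*(v^3 + 11*v^2 + 40*v + 48) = (v - 1)*(v + 3)^2*(v^2 + 8*v + 16) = (v - 1)*(v + 3)^2*(v + 4)*(v + 4)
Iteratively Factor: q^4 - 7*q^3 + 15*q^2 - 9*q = (q)*(q^3 - 7*q^2 + 15*q - 9) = q*(q - 1)*(q^2 - 6*q + 9) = q*(q - 3)*(q - 1)*(q - 3)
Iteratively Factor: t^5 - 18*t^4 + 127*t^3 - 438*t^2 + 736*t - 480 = (t - 4)*(t^4 - 14*t^3 + 71*t^2 - 154*t + 120) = (t - 4)*(t - 3)*(t^3 - 11*t^2 + 38*t - 40) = (t - 4)^2*(t - 3)*(t^2 - 7*t + 10) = (t - 5)*(t - 4)^2*(t - 3)*(t - 2)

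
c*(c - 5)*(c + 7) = c^3 + 2*c^2 - 35*c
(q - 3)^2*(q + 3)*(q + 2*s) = q^4 + 2*q^3*s - 3*q^3 - 6*q^2*s - 9*q^2 - 18*q*s + 27*q + 54*s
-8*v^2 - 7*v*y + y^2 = (-8*v + y)*(v + y)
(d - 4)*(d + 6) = d^2 + 2*d - 24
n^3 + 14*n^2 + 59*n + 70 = (n + 2)*(n + 5)*(n + 7)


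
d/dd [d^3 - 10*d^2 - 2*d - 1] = 3*d^2 - 20*d - 2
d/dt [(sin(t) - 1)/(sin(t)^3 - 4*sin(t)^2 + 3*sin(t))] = (3 - 2*sin(t))*cos(t)/((sin(t) - 3)^2*sin(t)^2)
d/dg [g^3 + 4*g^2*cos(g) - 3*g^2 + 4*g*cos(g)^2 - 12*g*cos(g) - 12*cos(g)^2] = -4*g^2*sin(g) + 3*g^2 + 12*g*sin(g) - 4*g*sin(2*g) + 8*g*cos(g) - 6*g + 12*sin(2*g) + 4*cos(g)^2 - 12*cos(g)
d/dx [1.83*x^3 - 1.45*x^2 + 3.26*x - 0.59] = 5.49*x^2 - 2.9*x + 3.26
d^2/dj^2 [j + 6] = 0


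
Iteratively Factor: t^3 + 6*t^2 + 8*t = (t)*(t^2 + 6*t + 8) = t*(t + 2)*(t + 4)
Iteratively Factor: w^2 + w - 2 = (w - 1)*(w + 2)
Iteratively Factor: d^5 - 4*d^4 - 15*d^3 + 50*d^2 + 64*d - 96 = (d + 3)*(d^4 - 7*d^3 + 6*d^2 + 32*d - 32) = (d - 4)*(d + 3)*(d^3 - 3*d^2 - 6*d + 8) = (d - 4)*(d + 2)*(d + 3)*(d^2 - 5*d + 4) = (d - 4)*(d - 1)*(d + 2)*(d + 3)*(d - 4)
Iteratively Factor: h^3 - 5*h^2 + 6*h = (h - 3)*(h^2 - 2*h) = h*(h - 3)*(h - 2)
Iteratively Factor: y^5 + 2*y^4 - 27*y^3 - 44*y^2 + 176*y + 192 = (y + 4)*(y^4 - 2*y^3 - 19*y^2 + 32*y + 48) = (y + 4)^2*(y^3 - 6*y^2 + 5*y + 12) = (y - 3)*(y + 4)^2*(y^2 - 3*y - 4) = (y - 4)*(y - 3)*(y + 4)^2*(y + 1)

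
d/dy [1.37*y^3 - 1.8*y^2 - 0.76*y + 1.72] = 4.11*y^2 - 3.6*y - 0.76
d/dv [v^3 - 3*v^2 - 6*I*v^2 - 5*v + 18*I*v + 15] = 3*v^2 - 6*v - 12*I*v - 5 + 18*I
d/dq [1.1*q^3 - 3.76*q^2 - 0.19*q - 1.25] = 3.3*q^2 - 7.52*q - 0.19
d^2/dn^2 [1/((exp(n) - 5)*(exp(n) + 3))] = (4*exp(3*n) - 6*exp(2*n) + 64*exp(n) - 30)*exp(n)/(exp(6*n) - 6*exp(5*n) - 33*exp(4*n) + 172*exp(3*n) + 495*exp(2*n) - 1350*exp(n) - 3375)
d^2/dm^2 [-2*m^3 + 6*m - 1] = -12*m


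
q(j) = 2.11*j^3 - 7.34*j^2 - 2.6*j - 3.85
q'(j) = 6.33*j^2 - 14.68*j - 2.6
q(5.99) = 170.70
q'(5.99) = 136.59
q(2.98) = -20.94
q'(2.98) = 9.87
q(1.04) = -12.12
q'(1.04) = -11.02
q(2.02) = -21.66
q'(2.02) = -6.42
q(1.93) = -21.04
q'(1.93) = -7.35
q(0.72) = -8.74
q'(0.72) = -9.89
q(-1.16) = -14.00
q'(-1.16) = 22.95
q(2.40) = -23.20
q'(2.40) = -1.37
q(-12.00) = -4675.69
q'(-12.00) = 1085.08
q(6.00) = 172.07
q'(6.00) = 137.20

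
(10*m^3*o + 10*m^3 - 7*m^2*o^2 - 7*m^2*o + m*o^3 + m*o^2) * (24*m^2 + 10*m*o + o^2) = 240*m^5*o + 240*m^5 - 68*m^4*o^2 - 68*m^4*o - 36*m^3*o^3 - 36*m^3*o^2 + 3*m^2*o^4 + 3*m^2*o^3 + m*o^5 + m*o^4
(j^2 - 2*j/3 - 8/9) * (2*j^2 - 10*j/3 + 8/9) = 2*j^4 - 14*j^3/3 + 4*j^2/3 + 64*j/27 - 64/81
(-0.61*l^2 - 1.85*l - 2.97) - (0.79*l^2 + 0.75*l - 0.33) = -1.4*l^2 - 2.6*l - 2.64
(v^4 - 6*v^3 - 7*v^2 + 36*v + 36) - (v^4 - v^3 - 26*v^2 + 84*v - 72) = -5*v^3 + 19*v^2 - 48*v + 108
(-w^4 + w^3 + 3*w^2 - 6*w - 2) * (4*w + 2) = -4*w^5 + 2*w^4 + 14*w^3 - 18*w^2 - 20*w - 4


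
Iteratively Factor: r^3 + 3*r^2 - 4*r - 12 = (r + 3)*(r^2 - 4) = (r - 2)*(r + 3)*(r + 2)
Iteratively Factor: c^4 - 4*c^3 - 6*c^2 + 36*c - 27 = (c + 3)*(c^3 - 7*c^2 + 15*c - 9) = (c - 3)*(c + 3)*(c^2 - 4*c + 3) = (c - 3)*(c - 1)*(c + 3)*(c - 3)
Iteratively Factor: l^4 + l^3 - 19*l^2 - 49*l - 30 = (l - 5)*(l^3 + 6*l^2 + 11*l + 6) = (l - 5)*(l + 3)*(l^2 + 3*l + 2) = (l - 5)*(l + 2)*(l + 3)*(l + 1)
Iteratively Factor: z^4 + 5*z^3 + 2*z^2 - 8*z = (z + 4)*(z^3 + z^2 - 2*z) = z*(z + 4)*(z^2 + z - 2) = z*(z - 1)*(z + 4)*(z + 2)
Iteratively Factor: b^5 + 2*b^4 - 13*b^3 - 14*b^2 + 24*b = (b - 3)*(b^4 + 5*b^3 + 2*b^2 - 8*b) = b*(b - 3)*(b^3 + 5*b^2 + 2*b - 8) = b*(b - 3)*(b - 1)*(b^2 + 6*b + 8) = b*(b - 3)*(b - 1)*(b + 4)*(b + 2)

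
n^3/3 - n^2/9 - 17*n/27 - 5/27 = (n/3 + 1/3)*(n - 5/3)*(n + 1/3)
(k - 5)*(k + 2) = k^2 - 3*k - 10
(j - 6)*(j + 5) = j^2 - j - 30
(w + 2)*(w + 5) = w^2 + 7*w + 10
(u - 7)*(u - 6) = u^2 - 13*u + 42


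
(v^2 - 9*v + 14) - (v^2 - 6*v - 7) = 21 - 3*v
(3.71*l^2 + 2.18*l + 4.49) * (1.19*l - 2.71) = 4.4149*l^3 - 7.4599*l^2 - 0.5647*l - 12.1679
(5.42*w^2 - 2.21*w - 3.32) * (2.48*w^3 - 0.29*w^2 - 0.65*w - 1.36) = 13.4416*w^5 - 7.0526*w^4 - 11.1157*w^3 - 4.9719*w^2 + 5.1636*w + 4.5152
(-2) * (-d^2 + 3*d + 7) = 2*d^2 - 6*d - 14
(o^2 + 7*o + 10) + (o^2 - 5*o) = 2*o^2 + 2*o + 10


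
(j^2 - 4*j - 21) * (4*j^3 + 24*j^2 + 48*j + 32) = 4*j^5 + 8*j^4 - 132*j^3 - 664*j^2 - 1136*j - 672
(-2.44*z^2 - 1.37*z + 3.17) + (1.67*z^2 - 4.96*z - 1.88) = -0.77*z^2 - 6.33*z + 1.29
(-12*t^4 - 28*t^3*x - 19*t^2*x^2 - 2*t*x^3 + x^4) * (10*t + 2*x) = -120*t^5 - 304*t^4*x - 246*t^3*x^2 - 58*t^2*x^3 + 6*t*x^4 + 2*x^5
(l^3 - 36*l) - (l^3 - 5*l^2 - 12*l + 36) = 5*l^2 - 24*l - 36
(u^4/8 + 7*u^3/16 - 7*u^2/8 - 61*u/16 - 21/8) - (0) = u^4/8 + 7*u^3/16 - 7*u^2/8 - 61*u/16 - 21/8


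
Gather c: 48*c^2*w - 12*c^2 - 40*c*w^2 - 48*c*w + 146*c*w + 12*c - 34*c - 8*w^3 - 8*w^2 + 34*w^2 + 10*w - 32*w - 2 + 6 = c^2*(48*w - 12) + c*(-40*w^2 + 98*w - 22) - 8*w^3 + 26*w^2 - 22*w + 4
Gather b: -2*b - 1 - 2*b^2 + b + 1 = -2*b^2 - b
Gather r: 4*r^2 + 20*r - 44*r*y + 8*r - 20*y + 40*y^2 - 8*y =4*r^2 + r*(28 - 44*y) + 40*y^2 - 28*y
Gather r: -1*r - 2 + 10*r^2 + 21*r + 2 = 10*r^2 + 20*r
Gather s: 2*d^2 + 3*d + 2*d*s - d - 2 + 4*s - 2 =2*d^2 + 2*d + s*(2*d + 4) - 4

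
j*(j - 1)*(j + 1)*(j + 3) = j^4 + 3*j^3 - j^2 - 3*j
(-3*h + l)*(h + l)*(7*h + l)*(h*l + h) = -21*h^4*l - 21*h^4 - 17*h^3*l^2 - 17*h^3*l + 5*h^2*l^3 + 5*h^2*l^2 + h*l^4 + h*l^3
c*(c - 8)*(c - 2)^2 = c^4 - 12*c^3 + 36*c^2 - 32*c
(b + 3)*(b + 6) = b^2 + 9*b + 18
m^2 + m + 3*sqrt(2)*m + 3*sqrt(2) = (m + 1)*(m + 3*sqrt(2))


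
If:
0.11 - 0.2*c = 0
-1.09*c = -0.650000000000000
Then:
No Solution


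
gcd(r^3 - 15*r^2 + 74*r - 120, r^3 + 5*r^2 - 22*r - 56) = r - 4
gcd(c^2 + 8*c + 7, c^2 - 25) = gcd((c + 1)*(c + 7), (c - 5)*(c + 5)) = 1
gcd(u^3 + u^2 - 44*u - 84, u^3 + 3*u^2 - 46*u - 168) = u^2 - u - 42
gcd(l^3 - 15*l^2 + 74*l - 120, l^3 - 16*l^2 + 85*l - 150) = l^2 - 11*l + 30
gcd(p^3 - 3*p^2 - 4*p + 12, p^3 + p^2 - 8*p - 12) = p^2 - p - 6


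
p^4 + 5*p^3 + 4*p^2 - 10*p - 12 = (p + 2)*(p + 3)*(p - sqrt(2))*(p + sqrt(2))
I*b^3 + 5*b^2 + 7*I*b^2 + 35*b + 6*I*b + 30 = (b + 6)*(b - 5*I)*(I*b + I)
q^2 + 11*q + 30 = (q + 5)*(q + 6)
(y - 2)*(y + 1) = y^2 - y - 2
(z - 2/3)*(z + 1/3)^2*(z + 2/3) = z^4 + 2*z^3/3 - z^2/3 - 8*z/27 - 4/81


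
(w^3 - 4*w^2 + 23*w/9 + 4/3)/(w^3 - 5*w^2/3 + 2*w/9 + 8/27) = 3*(w - 3)/(3*w - 2)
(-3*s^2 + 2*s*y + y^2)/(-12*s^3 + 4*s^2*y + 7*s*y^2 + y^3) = (3*s + y)/(12*s^2 + 8*s*y + y^2)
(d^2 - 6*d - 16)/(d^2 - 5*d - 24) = (d + 2)/(d + 3)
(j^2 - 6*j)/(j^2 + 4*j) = (j - 6)/(j + 4)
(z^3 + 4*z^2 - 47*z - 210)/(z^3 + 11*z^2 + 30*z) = (z - 7)/z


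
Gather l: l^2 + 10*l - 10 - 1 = l^2 + 10*l - 11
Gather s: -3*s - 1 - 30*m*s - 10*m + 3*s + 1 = -30*m*s - 10*m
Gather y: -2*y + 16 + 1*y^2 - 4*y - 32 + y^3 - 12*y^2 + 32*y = y^3 - 11*y^2 + 26*y - 16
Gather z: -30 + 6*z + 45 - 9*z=15 - 3*z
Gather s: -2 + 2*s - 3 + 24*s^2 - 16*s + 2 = 24*s^2 - 14*s - 3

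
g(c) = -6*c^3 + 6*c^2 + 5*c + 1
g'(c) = -18*c^2 + 12*c + 5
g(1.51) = 1.57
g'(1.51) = -17.92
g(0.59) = 4.81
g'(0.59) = 5.81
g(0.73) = 5.51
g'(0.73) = 4.17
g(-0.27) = 0.21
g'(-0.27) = 0.45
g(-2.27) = 90.75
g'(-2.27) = -114.99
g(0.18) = 2.06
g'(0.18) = 6.58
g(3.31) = -134.30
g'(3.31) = -152.49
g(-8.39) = 3924.94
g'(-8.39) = -1362.74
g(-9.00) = 4816.00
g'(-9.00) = -1561.00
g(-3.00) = 202.00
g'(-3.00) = -193.00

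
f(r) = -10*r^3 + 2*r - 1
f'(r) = 2 - 30*r^2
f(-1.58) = 35.28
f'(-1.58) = -72.89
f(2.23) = -107.44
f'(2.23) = -147.19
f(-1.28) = 17.41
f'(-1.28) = -47.15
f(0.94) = -7.43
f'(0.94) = -24.51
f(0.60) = -1.96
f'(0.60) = -8.80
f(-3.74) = 514.66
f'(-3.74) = -417.63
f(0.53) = -1.43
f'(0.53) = -6.43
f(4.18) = -722.99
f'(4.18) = -522.17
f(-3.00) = 263.00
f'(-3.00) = -268.00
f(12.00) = -17257.00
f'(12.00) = -4318.00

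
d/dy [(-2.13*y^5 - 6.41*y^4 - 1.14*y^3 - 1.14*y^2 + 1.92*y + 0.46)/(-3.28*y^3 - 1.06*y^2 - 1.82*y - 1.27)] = (13.9728*y^7 + 27.7982*y^6 + 29.0956*y^5 + 45.9933*y^4 + 49.3076*y^3 + 12.9798*y^2 + 3.8708*y - 1.6012)/(10.7584*y^6 + 6.9536*y^5 + 13.0628*y^4 + 12.1896*y^3 + 6.0048*y^2 + 4.6228*y + 1.6129)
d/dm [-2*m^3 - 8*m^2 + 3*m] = -6*m^2 - 16*m + 3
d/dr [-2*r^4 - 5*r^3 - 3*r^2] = r*(-8*r^2 - 15*r - 6)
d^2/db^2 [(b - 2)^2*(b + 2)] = 6*b - 4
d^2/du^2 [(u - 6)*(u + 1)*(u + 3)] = 6*u - 4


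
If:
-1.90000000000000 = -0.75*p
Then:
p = 2.53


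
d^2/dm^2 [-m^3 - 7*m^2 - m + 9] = -6*m - 14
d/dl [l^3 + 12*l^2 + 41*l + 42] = 3*l^2 + 24*l + 41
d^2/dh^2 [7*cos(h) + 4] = -7*cos(h)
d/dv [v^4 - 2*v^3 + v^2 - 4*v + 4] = 4*v^3 - 6*v^2 + 2*v - 4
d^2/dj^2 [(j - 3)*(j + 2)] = 2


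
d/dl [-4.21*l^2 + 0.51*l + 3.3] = 0.51 - 8.42*l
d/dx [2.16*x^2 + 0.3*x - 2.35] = 4.32*x + 0.3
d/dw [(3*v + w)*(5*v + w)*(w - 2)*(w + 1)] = 30*v^2*w - 15*v^2 + 24*v*w^2 - 16*v*w - 16*v + 4*w^3 - 3*w^2 - 4*w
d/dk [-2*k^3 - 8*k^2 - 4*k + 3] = -6*k^2 - 16*k - 4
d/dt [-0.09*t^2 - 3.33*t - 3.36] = -0.18*t - 3.33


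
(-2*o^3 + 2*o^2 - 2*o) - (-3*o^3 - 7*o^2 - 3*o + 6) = o^3 + 9*o^2 + o - 6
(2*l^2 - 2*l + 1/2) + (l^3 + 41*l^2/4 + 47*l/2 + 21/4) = l^3 + 49*l^2/4 + 43*l/2 + 23/4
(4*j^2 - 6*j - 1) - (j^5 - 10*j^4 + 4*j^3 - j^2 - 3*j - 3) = -j^5 + 10*j^4 - 4*j^3 + 5*j^2 - 3*j + 2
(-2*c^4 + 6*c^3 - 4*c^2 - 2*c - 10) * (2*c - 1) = -4*c^5 + 14*c^4 - 14*c^3 - 18*c + 10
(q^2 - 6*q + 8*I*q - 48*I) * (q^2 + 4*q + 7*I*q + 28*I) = q^4 - 2*q^3 + 15*I*q^3 - 80*q^2 - 30*I*q^2 + 112*q - 360*I*q + 1344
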